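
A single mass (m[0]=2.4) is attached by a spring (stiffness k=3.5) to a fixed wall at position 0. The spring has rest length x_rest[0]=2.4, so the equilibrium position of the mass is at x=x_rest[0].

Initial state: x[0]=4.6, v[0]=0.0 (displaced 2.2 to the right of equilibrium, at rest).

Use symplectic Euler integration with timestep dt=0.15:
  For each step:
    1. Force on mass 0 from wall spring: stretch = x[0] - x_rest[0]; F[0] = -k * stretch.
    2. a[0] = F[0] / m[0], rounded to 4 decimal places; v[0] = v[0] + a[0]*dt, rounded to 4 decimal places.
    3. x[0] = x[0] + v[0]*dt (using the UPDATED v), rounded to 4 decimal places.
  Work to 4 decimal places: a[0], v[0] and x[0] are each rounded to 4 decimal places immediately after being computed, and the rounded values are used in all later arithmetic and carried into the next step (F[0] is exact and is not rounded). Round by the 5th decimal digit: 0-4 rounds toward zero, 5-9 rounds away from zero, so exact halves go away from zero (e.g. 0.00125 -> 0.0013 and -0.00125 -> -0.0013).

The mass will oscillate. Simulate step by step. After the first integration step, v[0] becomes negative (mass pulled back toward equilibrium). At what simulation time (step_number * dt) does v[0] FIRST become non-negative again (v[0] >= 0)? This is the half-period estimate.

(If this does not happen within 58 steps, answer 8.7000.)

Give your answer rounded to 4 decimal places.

Answer: 2.7000

Derivation:
Step 0: x=[4.6000] v=[0.0000]
Step 1: x=[4.5278] v=[-0.4812]
Step 2: x=[4.3858] v=[-0.9467]
Step 3: x=[4.1786] v=[-1.3811]
Step 4: x=[3.9131] v=[-1.7702]
Step 5: x=[3.5979] v=[-2.1012]
Step 6: x=[3.2434] v=[-2.3632]
Step 7: x=[2.8612] v=[-2.5477]
Step 8: x=[2.4639] v=[-2.6486]
Step 9: x=[2.0645] v=[-2.6626]
Step 10: x=[1.6761] v=[-2.5892]
Step 11: x=[1.3115] v=[-2.4308]
Step 12: x=[0.9826] v=[-2.1927]
Step 13: x=[0.7002] v=[-1.8827]
Step 14: x=[0.4736] v=[-1.5109]
Step 15: x=[0.3102] v=[-1.0895]
Step 16: x=[0.2153] v=[-0.6324]
Step 17: x=[0.1921] v=[-0.1545]
Step 18: x=[0.2414] v=[0.3285]
First v>=0 after going negative at step 18, time=2.7000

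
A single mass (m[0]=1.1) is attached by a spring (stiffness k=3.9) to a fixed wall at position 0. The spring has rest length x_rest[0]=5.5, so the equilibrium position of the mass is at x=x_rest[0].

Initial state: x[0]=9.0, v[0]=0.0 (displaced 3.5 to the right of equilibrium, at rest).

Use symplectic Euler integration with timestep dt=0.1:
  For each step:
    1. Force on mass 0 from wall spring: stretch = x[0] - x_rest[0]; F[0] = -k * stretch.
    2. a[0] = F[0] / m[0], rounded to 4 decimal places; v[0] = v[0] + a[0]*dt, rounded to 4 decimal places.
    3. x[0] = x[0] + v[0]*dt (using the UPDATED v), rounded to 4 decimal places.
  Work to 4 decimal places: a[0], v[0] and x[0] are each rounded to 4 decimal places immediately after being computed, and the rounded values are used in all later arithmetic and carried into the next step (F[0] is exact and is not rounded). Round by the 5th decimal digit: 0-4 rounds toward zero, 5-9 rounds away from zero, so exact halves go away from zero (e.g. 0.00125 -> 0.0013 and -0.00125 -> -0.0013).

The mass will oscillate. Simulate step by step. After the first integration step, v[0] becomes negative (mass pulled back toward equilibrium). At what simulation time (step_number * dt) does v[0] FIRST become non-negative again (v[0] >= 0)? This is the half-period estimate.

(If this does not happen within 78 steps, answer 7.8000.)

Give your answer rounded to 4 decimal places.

Answer: 1.7000

Derivation:
Step 0: x=[9.0000] v=[0.0000]
Step 1: x=[8.8759] v=[-1.2409]
Step 2: x=[8.6321] v=[-2.4378]
Step 3: x=[8.2773] v=[-3.5483]
Step 4: x=[7.8240] v=[-4.5330]
Step 5: x=[7.2883] v=[-5.3570]
Step 6: x=[6.6892] v=[-5.9910]
Step 7: x=[6.0479] v=[-6.4126]
Step 8: x=[5.3872] v=[-6.6069]
Step 9: x=[4.7305] v=[-6.5669]
Step 10: x=[4.1011] v=[-6.2941]
Step 11: x=[3.5213] v=[-5.7981]
Step 12: x=[3.0116] v=[-5.0966]
Step 13: x=[2.5902] v=[-4.2144]
Step 14: x=[2.2719] v=[-3.1827]
Step 15: x=[2.0681] v=[-2.0382]
Step 16: x=[1.9860] v=[-0.8214]
Step 17: x=[2.0285] v=[0.4245]
First v>=0 after going negative at step 17, time=1.7000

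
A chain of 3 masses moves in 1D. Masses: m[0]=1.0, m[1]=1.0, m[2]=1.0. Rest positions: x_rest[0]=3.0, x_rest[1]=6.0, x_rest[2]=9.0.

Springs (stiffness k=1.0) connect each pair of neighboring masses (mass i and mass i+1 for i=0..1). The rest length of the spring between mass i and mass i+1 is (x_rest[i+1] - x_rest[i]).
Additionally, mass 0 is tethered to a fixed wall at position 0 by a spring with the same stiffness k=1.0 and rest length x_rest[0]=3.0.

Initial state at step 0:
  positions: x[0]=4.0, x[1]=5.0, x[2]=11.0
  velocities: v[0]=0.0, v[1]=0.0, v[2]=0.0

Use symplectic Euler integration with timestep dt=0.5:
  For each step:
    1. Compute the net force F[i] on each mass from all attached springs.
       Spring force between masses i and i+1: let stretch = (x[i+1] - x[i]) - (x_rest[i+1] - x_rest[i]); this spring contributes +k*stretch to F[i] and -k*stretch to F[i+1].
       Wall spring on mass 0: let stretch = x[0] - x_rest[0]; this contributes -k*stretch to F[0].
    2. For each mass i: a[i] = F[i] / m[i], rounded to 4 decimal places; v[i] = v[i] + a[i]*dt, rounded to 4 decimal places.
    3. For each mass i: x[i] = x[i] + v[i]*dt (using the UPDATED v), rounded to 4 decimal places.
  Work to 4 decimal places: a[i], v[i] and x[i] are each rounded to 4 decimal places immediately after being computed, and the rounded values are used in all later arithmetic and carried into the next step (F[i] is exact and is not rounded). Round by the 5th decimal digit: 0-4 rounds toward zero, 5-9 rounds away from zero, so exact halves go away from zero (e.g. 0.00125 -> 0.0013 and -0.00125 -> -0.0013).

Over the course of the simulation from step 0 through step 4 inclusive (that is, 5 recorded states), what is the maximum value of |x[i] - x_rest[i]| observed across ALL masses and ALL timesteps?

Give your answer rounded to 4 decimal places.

Step 0: x=[4.0000 5.0000 11.0000] v=[0.0000 0.0000 0.0000]
Step 1: x=[3.2500 6.2500 10.2500] v=[-1.5000 2.5000 -1.5000]
Step 2: x=[2.4375 7.7500 9.2500] v=[-1.6250 3.0000 -2.0000]
Step 3: x=[2.3438 8.2969 8.6250] v=[-0.1875 1.0938 -1.2500]
Step 4: x=[3.1524 7.4376 8.6680] v=[1.6172 -1.7187 0.0860]
Max displacement = 2.2969

Answer: 2.2969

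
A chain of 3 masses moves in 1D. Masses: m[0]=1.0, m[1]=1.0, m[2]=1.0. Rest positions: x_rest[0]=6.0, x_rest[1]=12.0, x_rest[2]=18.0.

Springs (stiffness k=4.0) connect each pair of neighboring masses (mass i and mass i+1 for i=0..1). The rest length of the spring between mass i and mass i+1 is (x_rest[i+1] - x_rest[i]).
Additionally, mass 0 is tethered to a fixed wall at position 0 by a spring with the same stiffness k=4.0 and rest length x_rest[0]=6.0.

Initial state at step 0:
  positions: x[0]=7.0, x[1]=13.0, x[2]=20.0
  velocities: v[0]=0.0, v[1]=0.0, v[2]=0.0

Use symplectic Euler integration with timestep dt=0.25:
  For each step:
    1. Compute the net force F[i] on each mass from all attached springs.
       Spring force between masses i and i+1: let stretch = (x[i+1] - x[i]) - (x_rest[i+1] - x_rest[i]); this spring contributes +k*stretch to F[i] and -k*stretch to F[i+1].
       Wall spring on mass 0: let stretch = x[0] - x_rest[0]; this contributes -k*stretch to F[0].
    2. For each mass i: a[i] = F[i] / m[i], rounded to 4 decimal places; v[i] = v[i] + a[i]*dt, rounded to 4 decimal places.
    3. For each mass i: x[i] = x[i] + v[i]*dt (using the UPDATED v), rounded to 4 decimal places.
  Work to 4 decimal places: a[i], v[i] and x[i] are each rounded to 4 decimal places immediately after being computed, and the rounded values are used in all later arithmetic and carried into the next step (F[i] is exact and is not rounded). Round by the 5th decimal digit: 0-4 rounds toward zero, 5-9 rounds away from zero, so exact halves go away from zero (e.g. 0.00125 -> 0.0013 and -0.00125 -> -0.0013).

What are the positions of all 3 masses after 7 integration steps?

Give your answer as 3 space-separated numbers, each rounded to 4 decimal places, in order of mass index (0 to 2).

Answer: 6.1684 11.5394 17.9633

Derivation:
Step 0: x=[7.0000 13.0000 20.0000] v=[0.0000 0.0000 0.0000]
Step 1: x=[6.7500 13.2500 19.7500] v=[-1.0000 1.0000 -1.0000]
Step 2: x=[6.4375 13.5000 19.3750] v=[-1.2500 1.0000 -1.5000]
Step 3: x=[6.2813 13.4531 19.0313] v=[-0.6250 -0.1875 -1.3750]
Step 4: x=[6.3477 13.0078 18.7930] v=[0.2655 -1.7811 -0.9532]
Step 5: x=[6.4922 12.3438 18.6084] v=[0.5779 -2.6560 -0.7384]
Step 6: x=[6.4765 11.7831 18.3577] v=[-0.0627 -2.2430 -1.0030]
Step 7: x=[6.1684 11.5394 17.9633] v=[-1.2326 -0.9750 -1.5776]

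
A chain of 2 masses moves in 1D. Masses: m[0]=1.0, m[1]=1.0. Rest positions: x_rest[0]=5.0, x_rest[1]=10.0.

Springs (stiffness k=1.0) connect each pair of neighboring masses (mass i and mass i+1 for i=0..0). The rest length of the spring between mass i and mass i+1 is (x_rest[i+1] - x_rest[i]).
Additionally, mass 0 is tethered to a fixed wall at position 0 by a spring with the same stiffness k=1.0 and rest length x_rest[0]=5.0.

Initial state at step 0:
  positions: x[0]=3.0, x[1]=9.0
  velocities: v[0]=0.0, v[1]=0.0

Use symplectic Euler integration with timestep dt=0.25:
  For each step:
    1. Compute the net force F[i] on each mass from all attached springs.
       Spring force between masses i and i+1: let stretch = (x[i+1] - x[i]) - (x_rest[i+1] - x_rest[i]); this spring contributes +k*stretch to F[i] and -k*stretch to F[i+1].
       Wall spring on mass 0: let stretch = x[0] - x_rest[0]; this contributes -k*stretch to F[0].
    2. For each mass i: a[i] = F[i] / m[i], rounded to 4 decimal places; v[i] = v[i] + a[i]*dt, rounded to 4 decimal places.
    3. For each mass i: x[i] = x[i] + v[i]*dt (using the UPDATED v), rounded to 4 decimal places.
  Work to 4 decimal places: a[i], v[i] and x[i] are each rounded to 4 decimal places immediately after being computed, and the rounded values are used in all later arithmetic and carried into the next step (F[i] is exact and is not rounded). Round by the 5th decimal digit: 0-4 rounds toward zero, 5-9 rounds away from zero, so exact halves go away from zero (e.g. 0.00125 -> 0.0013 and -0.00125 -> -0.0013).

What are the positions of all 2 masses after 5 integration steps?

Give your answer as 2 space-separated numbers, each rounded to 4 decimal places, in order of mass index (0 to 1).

Step 0: x=[3.0000 9.0000] v=[0.0000 0.0000]
Step 1: x=[3.1875 8.9375] v=[0.7500 -0.2500]
Step 2: x=[3.5352 8.8281] v=[1.3906 -0.4375]
Step 3: x=[3.9927 8.7004] v=[1.8300 -0.5107]
Step 4: x=[4.4949 8.5910] v=[2.0088 -0.4376]
Step 5: x=[4.9722 8.5381] v=[1.9091 -0.2116]

Answer: 4.9722 8.5381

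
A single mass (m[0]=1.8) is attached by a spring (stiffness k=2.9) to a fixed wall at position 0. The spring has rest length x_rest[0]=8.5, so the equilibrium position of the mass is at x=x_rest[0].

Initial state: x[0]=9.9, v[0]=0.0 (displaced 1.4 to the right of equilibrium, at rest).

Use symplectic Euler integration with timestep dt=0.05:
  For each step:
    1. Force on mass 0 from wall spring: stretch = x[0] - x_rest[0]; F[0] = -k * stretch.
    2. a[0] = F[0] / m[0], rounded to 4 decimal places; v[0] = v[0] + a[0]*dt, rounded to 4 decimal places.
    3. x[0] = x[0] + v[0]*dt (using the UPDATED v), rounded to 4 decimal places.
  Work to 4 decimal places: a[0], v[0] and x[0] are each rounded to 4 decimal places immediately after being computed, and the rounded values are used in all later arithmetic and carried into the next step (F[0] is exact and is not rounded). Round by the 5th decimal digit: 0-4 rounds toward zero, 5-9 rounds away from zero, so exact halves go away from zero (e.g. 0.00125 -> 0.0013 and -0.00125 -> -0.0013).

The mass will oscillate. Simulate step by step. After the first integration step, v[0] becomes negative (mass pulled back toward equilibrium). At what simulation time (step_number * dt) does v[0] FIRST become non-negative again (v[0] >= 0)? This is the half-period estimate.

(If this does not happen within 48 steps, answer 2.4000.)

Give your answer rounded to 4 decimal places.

Step 0: x=[9.9000] v=[0.0000]
Step 1: x=[9.8944] v=[-0.1128]
Step 2: x=[9.8831] v=[-0.2251]
Step 3: x=[9.8663] v=[-0.3365]
Step 4: x=[9.8440] v=[-0.4466]
Step 5: x=[9.8163] v=[-0.5549]
Step 6: x=[9.7833] v=[-0.6609]
Step 7: x=[9.7451] v=[-0.7643]
Step 8: x=[9.7019] v=[-0.8646]
Step 9: x=[9.6538] v=[-0.9614]
Step 10: x=[9.6011] v=[-1.0543]
Step 11: x=[9.5440] v=[-1.1430]
Step 12: x=[9.4826] v=[-1.2271]
Step 13: x=[9.4173] v=[-1.3063]
Step 14: x=[9.3483] v=[-1.3802]
Step 15: x=[9.2759] v=[-1.4485]
Step 16: x=[9.2004] v=[-1.5110]
Step 17: x=[9.1220] v=[-1.5674]
Step 18: x=[9.0411] v=[-1.6175]
Step 19: x=[8.9580] v=[-1.6611]
Step 20: x=[8.8731] v=[-1.6980]
Step 21: x=[8.7867] v=[-1.7281]
Step 22: x=[8.6991] v=[-1.7512]
Step 23: x=[8.6107] v=[-1.7672]
Step 24: x=[8.5219] v=[-1.7761]
Step 25: x=[8.4330] v=[-1.7779]
Step 26: x=[8.3444] v=[-1.7725]
Step 27: x=[8.2564] v=[-1.7600]
Step 28: x=[8.1694] v=[-1.7404]
Step 29: x=[8.0837] v=[-1.7138]
Step 30: x=[7.9997] v=[-1.6803]
Step 31: x=[7.9177] v=[-1.6400]
Step 32: x=[7.8380] v=[-1.5931]
Step 33: x=[7.7610] v=[-1.5398]
Step 34: x=[7.6870] v=[-1.4803]
Step 35: x=[7.6163] v=[-1.4148]
Step 36: x=[7.5491] v=[-1.3436]
Step 37: x=[7.4858] v=[-1.2670]
Step 38: x=[7.4265] v=[-1.1853]
Step 39: x=[7.3716] v=[-1.0988]
Step 40: x=[7.3212] v=[-1.0079]
Step 41: x=[7.2756] v=[-0.9129]
Step 42: x=[7.2349] v=[-0.8143]
Step 43: x=[7.1993] v=[-0.7124]
Step 44: x=[7.1689] v=[-0.6076]
Step 45: x=[7.1439] v=[-0.5004]
Step 46: x=[7.1243] v=[-0.3912]
Step 47: x=[7.1103] v=[-0.2804]
Step 48: x=[7.1019] v=[-0.1685]
v[0] did not become non-negative within 48 steps; using fallback time=2.4000

Answer: 2.4000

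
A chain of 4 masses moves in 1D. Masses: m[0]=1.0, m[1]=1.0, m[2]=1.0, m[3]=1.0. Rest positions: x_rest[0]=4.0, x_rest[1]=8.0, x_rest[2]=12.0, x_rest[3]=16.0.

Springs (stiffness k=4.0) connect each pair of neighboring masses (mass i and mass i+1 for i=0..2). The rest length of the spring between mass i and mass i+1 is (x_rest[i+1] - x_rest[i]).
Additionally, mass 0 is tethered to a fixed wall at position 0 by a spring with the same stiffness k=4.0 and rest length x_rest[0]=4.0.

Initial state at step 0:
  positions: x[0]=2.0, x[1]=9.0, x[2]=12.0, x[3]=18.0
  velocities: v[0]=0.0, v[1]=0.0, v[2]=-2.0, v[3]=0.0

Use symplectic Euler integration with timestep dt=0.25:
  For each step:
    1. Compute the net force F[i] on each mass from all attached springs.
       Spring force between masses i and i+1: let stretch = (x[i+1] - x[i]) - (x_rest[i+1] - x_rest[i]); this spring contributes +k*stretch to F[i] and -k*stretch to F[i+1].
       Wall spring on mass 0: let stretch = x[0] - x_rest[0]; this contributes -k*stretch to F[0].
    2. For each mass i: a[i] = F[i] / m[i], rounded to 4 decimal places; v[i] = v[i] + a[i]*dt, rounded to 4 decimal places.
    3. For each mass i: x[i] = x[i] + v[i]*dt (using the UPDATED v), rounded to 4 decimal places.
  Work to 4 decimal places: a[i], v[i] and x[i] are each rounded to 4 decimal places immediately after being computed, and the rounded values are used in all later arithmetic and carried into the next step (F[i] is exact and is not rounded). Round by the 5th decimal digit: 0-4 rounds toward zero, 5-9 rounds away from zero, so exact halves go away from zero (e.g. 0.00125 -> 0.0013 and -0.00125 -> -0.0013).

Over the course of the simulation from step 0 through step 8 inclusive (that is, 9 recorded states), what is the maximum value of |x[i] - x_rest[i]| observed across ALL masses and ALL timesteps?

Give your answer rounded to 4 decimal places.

Answer: 2.1675

Derivation:
Step 0: x=[2.0000 9.0000 12.0000 18.0000] v=[0.0000 0.0000 -2.0000 0.0000]
Step 1: x=[3.2500 8.0000 12.2500 17.5000] v=[5.0000 -4.0000 1.0000 -2.0000]
Step 2: x=[4.8750 6.8750 12.7500 16.6875] v=[6.5000 -4.5000 2.0000 -3.2500]
Step 3: x=[5.7813 6.7188 12.7656 15.8906] v=[3.6250 -0.6250 0.0625 -3.1875]
Step 4: x=[5.4766 7.8399 12.0508 15.3125] v=[-1.2188 4.4843 -2.8593 -2.3125]
Step 5: x=[4.3936 9.4229 11.0987 14.9190] v=[-4.3321 6.3319 -3.8085 -1.5742]
Step 6: x=[3.4695 10.1675 10.6827 14.5704] v=[-3.6964 2.9784 -1.6640 -1.3945]
Step 7: x=[3.3525 9.3664 11.1098 14.2499] v=[-0.4679 -3.2044 1.7085 -1.2822]
Step 8: x=[3.9009 7.4977 11.8861 14.1443] v=[2.1935 -7.4749 3.1052 -0.4223]
Max displacement = 2.1675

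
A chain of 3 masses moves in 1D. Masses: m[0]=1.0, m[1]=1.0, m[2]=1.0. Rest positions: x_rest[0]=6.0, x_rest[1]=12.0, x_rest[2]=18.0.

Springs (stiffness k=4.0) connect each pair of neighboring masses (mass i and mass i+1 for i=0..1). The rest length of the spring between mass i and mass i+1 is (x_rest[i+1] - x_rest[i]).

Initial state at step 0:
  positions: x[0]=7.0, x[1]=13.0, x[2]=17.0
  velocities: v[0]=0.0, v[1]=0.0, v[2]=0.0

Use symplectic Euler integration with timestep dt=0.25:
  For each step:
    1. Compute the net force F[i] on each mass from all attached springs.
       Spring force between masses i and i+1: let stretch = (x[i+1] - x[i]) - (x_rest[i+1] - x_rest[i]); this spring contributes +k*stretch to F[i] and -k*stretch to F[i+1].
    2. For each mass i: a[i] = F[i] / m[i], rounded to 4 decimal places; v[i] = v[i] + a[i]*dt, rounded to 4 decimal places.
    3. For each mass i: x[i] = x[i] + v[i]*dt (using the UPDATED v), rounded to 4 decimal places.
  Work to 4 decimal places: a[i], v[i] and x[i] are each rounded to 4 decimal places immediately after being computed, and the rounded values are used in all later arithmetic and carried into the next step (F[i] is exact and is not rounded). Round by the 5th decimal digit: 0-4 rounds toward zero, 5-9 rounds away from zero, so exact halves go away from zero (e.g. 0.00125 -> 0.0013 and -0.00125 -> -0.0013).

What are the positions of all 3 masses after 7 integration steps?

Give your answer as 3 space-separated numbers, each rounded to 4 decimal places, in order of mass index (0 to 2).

Answer: 5.1749 13.0043 18.8210

Derivation:
Step 0: x=[7.0000 13.0000 17.0000] v=[0.0000 0.0000 0.0000]
Step 1: x=[7.0000 12.5000 17.5000] v=[0.0000 -2.0000 2.0000]
Step 2: x=[6.8750 11.8750 18.2500] v=[-0.5000 -2.5000 3.0000]
Step 3: x=[6.5000 11.5938 18.9063] v=[-1.5000 -1.1250 2.6250]
Step 4: x=[5.8985 11.8672 19.2344] v=[-2.4062 1.0937 1.3125]
Step 5: x=[5.2891 12.4903 19.2207] v=[-2.4375 2.4922 -0.0547]
Step 6: x=[4.9800 12.9957 19.0244] v=[-1.2363 2.0214 -0.7851]
Step 7: x=[5.1749 13.0043 18.8210] v=[0.7794 0.0344 -0.8138]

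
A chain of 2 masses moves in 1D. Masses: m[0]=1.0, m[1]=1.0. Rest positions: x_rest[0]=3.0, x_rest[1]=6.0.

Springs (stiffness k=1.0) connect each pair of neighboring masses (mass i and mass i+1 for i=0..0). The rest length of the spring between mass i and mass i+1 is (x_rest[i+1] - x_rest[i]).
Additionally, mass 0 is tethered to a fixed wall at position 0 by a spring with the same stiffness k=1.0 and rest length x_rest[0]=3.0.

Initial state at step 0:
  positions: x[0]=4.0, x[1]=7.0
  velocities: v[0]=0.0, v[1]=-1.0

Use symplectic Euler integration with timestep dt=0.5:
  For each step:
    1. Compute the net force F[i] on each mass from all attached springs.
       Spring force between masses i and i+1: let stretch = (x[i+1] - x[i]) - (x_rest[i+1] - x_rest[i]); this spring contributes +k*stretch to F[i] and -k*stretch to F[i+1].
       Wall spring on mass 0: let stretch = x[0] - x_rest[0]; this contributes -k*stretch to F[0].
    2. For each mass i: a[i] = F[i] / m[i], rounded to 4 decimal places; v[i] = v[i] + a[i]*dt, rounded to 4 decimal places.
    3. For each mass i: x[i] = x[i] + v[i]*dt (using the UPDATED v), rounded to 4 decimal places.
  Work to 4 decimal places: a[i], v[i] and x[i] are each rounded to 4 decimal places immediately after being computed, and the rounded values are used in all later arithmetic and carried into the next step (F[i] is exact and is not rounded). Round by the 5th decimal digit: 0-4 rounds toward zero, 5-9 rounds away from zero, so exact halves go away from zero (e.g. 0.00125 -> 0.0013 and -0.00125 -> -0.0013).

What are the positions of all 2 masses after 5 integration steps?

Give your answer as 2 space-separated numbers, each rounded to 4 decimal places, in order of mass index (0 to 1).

Answer: 1.8711 4.8388

Derivation:
Step 0: x=[4.0000 7.0000] v=[0.0000 -1.0000]
Step 1: x=[3.7500 6.5000] v=[-0.5000 -1.0000]
Step 2: x=[3.2500 6.0625] v=[-1.0000 -0.8750]
Step 3: x=[2.6406 5.6719] v=[-1.2188 -0.7813]
Step 4: x=[2.1289 5.2734] v=[-1.0235 -0.7970]
Step 5: x=[1.8711 4.8388] v=[-0.5157 -0.8693]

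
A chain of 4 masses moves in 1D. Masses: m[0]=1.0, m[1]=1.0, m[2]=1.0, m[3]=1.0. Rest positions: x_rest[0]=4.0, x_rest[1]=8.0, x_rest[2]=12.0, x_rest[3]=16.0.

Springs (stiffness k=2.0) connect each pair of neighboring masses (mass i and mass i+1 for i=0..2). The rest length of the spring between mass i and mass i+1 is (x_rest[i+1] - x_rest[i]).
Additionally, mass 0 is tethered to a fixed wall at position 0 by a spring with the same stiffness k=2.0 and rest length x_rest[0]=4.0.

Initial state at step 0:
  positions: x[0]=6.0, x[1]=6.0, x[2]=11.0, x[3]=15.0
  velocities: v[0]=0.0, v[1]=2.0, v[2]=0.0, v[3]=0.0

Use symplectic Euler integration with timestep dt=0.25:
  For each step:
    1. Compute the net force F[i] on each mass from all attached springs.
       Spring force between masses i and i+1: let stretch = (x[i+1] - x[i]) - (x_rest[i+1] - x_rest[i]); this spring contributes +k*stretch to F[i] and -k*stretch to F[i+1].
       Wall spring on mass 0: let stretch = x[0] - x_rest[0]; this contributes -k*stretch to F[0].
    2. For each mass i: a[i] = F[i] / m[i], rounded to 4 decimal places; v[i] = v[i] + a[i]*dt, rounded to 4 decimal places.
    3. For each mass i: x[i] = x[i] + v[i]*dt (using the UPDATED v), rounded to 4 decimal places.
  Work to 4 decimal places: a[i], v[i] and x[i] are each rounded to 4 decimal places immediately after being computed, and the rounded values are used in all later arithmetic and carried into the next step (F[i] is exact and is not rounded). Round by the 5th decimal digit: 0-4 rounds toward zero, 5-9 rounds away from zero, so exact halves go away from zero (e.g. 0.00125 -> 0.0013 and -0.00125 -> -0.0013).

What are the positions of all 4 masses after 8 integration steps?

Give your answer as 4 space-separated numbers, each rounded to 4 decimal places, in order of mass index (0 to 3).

Answer: 4.9057 6.6928 13.4966 16.1850

Derivation:
Step 0: x=[6.0000 6.0000 11.0000 15.0000] v=[0.0000 2.0000 0.0000 0.0000]
Step 1: x=[5.2500 7.1250 10.8750 15.0000] v=[-3.0000 4.5000 -0.5000 0.0000]
Step 2: x=[4.0781 8.4844 10.7969 14.9844] v=[-4.6875 5.4375 -0.3125 -0.0625]
Step 3: x=[2.9473 9.5821 10.9532 14.9453] v=[-4.5234 4.3906 0.6250 -0.1563]
Step 4: x=[2.2774 10.0218 11.4371 14.9072] v=[-2.6797 1.7588 1.9355 -0.1524]
Step 5: x=[2.2909 9.6704 12.1778 14.9354] v=[0.0538 -1.4058 2.9629 0.1126]
Step 6: x=[2.9404 8.7099 12.9498 15.1189] v=[2.5981 -3.8419 3.0880 0.7338]
Step 7: x=[3.9436 7.5582 13.4630 15.5312] v=[4.0127 -4.6067 2.0526 1.6493]
Step 8: x=[4.9057 6.6928 13.4966 16.1850] v=[3.8482 -3.4616 0.1343 2.6152]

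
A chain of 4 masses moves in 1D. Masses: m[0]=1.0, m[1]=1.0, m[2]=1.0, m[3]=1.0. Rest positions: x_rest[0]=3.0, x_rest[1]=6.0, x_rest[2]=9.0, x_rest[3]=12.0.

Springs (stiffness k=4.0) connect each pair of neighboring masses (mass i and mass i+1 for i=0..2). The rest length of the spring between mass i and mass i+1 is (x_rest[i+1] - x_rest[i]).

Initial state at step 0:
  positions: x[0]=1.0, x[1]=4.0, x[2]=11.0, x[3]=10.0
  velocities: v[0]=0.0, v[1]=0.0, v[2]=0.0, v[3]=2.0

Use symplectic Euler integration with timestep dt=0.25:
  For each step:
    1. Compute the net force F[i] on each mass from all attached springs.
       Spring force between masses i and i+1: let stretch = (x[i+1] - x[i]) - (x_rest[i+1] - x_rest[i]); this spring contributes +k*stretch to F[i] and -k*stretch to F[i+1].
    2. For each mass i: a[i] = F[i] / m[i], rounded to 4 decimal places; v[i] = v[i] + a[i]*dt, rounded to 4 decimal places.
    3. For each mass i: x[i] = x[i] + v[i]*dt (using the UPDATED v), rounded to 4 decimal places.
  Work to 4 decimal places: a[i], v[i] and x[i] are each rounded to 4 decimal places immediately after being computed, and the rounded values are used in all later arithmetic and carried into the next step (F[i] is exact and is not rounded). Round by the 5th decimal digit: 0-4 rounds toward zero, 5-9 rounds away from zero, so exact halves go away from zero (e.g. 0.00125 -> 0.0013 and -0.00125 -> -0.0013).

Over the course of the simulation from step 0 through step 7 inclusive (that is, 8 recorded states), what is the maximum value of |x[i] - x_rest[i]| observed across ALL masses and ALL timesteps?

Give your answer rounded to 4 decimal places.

Answer: 3.2812

Derivation:
Step 0: x=[1.0000 4.0000 11.0000 10.0000] v=[0.0000 0.0000 0.0000 2.0000]
Step 1: x=[1.0000 5.0000 9.0000 11.5000] v=[0.0000 4.0000 -8.0000 6.0000]
Step 2: x=[1.2500 6.0000 6.6250 13.1250] v=[1.0000 4.0000 -9.5000 6.5000]
Step 3: x=[1.9375 5.9688 5.7188 13.8750] v=[2.7500 -0.1250 -3.6250 3.0000]
Step 4: x=[2.8828 4.8672 6.9141 13.3360] v=[3.7813 -4.4063 4.7812 -2.1562]
Step 5: x=[3.5742 3.7813 9.2032 11.9415] v=[2.7657 -4.3438 9.1562 -5.5781]
Step 6: x=[3.5674 3.9991 10.8214 10.6124] v=[-0.0272 0.8710 6.4726 -5.3164]
Step 7: x=[2.9185 5.8145 10.6817 10.0856] v=[-2.5955 7.2616 -0.5587 -2.1074]
Max displacement = 3.2812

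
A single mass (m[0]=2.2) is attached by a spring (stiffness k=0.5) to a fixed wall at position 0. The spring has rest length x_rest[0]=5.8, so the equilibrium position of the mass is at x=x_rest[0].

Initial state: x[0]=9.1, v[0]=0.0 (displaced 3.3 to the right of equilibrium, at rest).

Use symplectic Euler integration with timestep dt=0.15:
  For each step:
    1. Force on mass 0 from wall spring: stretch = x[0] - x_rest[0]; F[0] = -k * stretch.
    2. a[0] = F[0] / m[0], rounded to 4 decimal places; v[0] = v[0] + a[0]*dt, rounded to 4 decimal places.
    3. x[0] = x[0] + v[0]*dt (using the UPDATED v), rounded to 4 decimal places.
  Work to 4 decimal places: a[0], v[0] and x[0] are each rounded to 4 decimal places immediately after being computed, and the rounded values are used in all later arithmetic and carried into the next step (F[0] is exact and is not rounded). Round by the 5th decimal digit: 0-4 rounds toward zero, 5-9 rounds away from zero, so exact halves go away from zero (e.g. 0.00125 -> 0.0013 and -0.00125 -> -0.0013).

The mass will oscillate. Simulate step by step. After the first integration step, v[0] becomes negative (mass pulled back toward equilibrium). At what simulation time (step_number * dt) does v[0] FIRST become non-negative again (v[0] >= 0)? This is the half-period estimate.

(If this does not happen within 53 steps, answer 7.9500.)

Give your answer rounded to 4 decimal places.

Answer: 6.6000

Derivation:
Step 0: x=[9.1000] v=[0.0000]
Step 1: x=[9.0831] v=[-0.1125]
Step 2: x=[9.0494] v=[-0.2244]
Step 3: x=[8.9991] v=[-0.3352]
Step 4: x=[8.9325] v=[-0.4443]
Step 5: x=[8.8498] v=[-0.5511]
Step 6: x=[8.7515] v=[-0.6551]
Step 7: x=[8.6381] v=[-0.7557]
Step 8: x=[8.5102] v=[-0.8525]
Step 9: x=[8.3685] v=[-0.9449]
Step 10: x=[8.2136] v=[-1.0325]
Step 11: x=[8.0464] v=[-1.1148]
Step 12: x=[7.8677] v=[-1.1914]
Step 13: x=[7.6784] v=[-1.2619]
Step 14: x=[7.4795] v=[-1.3259]
Step 15: x=[7.2720] v=[-1.3832]
Step 16: x=[7.0570] v=[-1.4334]
Step 17: x=[6.8356] v=[-1.4763]
Step 18: x=[6.6089] v=[-1.5116]
Step 19: x=[6.3780] v=[-1.5392]
Step 20: x=[6.1442] v=[-1.5589]
Step 21: x=[5.9086] v=[-1.5706]
Step 22: x=[5.6725] v=[-1.5743]
Step 23: x=[5.4370] v=[-1.5700]
Step 24: x=[5.2034] v=[-1.5576]
Step 25: x=[4.9728] v=[-1.5373]
Step 26: x=[4.7464] v=[-1.5091]
Step 27: x=[4.5254] v=[-1.4732]
Step 28: x=[4.3109] v=[-1.4297]
Step 29: x=[4.1041] v=[-1.3789]
Step 30: x=[3.9059] v=[-1.3211]
Step 31: x=[3.7174] v=[-1.2565]
Step 32: x=[3.5396] v=[-1.1855]
Step 33: x=[3.3733] v=[-1.1084]
Step 34: x=[3.2194] v=[-1.0257]
Step 35: x=[3.0787] v=[-0.9377]
Step 36: x=[2.9520] v=[-0.8449]
Step 37: x=[2.8398] v=[-0.7478]
Step 38: x=[2.7428] v=[-0.6469]
Step 39: x=[2.6614] v=[-0.5427]
Step 40: x=[2.5960] v=[-0.4357]
Step 41: x=[2.5470] v=[-0.3265]
Step 42: x=[2.5147] v=[-0.2156]
Step 43: x=[2.4992] v=[-0.1036]
Step 44: x=[2.5005] v=[0.0089]
First v>=0 after going negative at step 44, time=6.6000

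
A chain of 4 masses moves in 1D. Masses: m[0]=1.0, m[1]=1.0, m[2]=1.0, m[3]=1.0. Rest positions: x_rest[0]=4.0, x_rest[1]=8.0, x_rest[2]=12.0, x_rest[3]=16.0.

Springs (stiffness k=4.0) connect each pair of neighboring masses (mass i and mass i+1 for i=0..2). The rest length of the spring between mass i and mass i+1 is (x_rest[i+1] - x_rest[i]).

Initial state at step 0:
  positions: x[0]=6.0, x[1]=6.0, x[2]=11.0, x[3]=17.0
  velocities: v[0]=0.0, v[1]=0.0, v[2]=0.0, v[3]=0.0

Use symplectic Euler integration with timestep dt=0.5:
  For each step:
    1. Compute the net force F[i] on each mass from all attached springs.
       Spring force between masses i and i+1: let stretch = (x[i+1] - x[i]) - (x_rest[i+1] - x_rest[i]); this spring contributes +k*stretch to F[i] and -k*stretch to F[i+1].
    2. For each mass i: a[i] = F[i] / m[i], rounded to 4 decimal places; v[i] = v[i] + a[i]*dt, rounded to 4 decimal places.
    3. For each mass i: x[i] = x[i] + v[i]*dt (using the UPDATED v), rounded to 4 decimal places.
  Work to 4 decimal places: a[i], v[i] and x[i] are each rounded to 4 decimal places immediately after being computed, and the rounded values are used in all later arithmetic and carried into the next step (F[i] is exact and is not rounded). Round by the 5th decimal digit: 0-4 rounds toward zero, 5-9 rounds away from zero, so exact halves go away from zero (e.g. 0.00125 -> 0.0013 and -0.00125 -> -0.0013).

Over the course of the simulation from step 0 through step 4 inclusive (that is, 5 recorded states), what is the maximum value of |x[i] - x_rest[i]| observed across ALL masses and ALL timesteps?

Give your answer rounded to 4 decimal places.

Step 0: x=[6.0000 6.0000 11.0000 17.0000] v=[0.0000 0.0000 0.0000 0.0000]
Step 1: x=[2.0000 11.0000 12.0000 15.0000] v=[-8.0000 10.0000 2.0000 -4.0000]
Step 2: x=[3.0000 8.0000 15.0000 14.0000] v=[2.0000 -6.0000 6.0000 -2.0000]
Step 3: x=[5.0000 7.0000 10.0000 18.0000] v=[4.0000 -2.0000 -10.0000 8.0000]
Step 4: x=[5.0000 7.0000 10.0000 18.0000] v=[0.0000 0.0000 0.0000 0.0000]
Max displacement = 3.0000

Answer: 3.0000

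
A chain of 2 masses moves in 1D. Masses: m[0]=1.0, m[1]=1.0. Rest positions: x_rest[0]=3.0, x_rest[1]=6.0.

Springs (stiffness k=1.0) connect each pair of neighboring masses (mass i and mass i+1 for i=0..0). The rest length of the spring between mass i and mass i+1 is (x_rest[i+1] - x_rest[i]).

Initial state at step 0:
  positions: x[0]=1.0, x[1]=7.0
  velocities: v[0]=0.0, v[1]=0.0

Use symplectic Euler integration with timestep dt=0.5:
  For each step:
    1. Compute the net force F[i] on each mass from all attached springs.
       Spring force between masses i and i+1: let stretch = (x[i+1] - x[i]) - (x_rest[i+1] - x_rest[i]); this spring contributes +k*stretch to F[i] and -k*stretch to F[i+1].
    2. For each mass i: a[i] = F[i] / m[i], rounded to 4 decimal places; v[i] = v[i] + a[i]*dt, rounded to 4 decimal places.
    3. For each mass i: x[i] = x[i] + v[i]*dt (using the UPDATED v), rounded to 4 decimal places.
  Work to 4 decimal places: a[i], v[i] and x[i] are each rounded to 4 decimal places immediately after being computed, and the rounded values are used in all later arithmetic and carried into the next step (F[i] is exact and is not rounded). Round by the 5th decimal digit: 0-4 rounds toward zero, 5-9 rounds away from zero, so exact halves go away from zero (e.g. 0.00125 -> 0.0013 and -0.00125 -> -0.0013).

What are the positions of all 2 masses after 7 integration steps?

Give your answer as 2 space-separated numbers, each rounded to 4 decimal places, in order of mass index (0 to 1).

Step 0: x=[1.0000 7.0000] v=[0.0000 0.0000]
Step 1: x=[1.7500 6.2500] v=[1.5000 -1.5000]
Step 2: x=[2.8750 5.1250] v=[2.2500 -2.2500]
Step 3: x=[3.8125 4.1875] v=[1.8750 -1.8750]
Step 4: x=[4.0938 3.9063] v=[0.5625 -0.5625]
Step 5: x=[3.5782 4.4220] v=[-1.0313 1.0313]
Step 6: x=[2.5235 5.4767] v=[-2.1094 2.1094]
Step 7: x=[1.4571 6.5431] v=[-2.1328 2.1328]

Answer: 1.4571 6.5431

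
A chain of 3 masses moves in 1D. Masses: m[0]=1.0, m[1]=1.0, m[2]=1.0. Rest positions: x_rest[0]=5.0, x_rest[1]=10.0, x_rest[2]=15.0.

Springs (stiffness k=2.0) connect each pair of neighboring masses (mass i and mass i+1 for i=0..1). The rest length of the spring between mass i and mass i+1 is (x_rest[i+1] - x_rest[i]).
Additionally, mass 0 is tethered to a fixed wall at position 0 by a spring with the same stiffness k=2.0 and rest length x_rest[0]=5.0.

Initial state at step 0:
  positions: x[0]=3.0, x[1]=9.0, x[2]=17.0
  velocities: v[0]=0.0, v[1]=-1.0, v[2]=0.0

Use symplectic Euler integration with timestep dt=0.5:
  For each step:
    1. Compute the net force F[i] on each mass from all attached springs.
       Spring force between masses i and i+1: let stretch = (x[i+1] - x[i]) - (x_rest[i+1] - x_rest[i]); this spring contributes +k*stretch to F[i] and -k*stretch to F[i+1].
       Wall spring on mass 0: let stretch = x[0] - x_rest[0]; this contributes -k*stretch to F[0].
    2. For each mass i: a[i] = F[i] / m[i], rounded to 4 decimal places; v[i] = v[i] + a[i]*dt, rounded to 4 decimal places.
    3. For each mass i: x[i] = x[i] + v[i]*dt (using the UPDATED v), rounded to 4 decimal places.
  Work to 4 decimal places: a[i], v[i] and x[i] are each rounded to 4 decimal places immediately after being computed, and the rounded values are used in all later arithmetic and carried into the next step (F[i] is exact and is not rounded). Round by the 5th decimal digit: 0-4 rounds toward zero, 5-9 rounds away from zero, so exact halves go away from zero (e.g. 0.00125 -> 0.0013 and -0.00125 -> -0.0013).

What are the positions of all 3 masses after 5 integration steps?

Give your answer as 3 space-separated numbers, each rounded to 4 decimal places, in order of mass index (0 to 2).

Step 0: x=[3.0000 9.0000 17.0000] v=[0.0000 -1.0000 0.0000]
Step 1: x=[4.5000 9.5000 15.5000] v=[3.0000 1.0000 -3.0000]
Step 2: x=[6.2500 10.5000 13.5000] v=[3.5000 2.0000 -4.0000]
Step 3: x=[7.0000 10.8750 12.5000] v=[1.5000 0.7500 -2.0000]
Step 4: x=[6.1875 10.1250 13.1875] v=[-1.6250 -1.5000 1.3750]
Step 5: x=[4.2500 8.9375 14.8438] v=[-3.8750 -2.3750 3.3125]

Answer: 4.2500 8.9375 14.8438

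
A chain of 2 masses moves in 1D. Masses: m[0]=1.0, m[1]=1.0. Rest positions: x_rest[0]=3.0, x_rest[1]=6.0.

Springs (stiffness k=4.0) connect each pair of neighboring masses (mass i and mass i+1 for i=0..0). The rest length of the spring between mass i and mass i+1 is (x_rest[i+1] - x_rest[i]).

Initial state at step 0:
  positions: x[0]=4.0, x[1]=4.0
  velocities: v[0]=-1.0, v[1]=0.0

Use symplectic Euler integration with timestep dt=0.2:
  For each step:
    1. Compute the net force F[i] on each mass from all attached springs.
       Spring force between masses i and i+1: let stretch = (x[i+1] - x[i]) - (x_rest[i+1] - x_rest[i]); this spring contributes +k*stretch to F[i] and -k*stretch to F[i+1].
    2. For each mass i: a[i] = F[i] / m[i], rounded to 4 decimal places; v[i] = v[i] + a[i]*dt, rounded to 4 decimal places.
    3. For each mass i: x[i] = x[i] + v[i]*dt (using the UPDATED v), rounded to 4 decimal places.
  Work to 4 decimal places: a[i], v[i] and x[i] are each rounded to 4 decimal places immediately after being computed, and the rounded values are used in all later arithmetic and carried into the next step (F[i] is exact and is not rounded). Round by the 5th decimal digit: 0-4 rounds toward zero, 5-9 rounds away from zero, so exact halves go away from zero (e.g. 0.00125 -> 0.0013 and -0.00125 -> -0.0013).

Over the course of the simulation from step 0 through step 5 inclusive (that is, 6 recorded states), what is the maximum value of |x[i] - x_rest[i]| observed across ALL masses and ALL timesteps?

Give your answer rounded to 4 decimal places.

Step 0: x=[4.0000 4.0000] v=[-1.0000 0.0000]
Step 1: x=[3.3200 4.4800] v=[-3.4000 2.4000]
Step 2: x=[2.3456 5.2544] v=[-4.8720 3.8720]
Step 3: x=[1.3566 6.0434] v=[-4.9450 3.9450]
Step 4: x=[0.6375 6.5625] v=[-3.5956 2.5956]
Step 5: x=[0.3864 6.6136] v=[-1.2556 0.2556]
Max displacement = 2.6136

Answer: 2.6136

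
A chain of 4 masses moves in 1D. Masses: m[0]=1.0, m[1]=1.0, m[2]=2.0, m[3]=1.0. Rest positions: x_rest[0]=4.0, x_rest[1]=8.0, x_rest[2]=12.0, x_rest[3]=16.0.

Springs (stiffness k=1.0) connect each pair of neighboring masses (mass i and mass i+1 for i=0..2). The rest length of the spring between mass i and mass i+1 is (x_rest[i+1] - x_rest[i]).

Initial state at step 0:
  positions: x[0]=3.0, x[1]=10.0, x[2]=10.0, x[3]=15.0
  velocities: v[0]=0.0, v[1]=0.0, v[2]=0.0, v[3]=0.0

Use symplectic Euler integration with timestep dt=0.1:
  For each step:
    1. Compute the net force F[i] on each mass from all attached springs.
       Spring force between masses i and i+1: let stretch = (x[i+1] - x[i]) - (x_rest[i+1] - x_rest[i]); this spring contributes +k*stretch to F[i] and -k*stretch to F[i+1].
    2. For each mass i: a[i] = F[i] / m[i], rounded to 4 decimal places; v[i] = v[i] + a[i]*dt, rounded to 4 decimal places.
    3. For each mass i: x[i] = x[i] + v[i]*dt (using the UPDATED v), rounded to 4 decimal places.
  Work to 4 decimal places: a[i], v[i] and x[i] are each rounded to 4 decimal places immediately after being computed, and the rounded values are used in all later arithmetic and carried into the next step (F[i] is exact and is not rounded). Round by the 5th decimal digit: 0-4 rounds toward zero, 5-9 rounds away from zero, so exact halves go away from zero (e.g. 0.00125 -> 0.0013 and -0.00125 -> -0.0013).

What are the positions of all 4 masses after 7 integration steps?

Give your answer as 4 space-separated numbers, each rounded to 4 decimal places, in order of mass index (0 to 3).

Step 0: x=[3.0000 10.0000 10.0000 15.0000] v=[0.0000 0.0000 0.0000 0.0000]
Step 1: x=[3.0300 9.9300 10.0250 14.9900] v=[0.3000 -0.7000 0.2500 -0.1000]
Step 2: x=[3.0890 9.7920 10.0744 14.9704] v=[0.5900 -1.3805 0.4935 -0.1965]
Step 3: x=[3.1750 9.5897 10.1468 14.9418] v=[0.8603 -2.0226 0.7242 -0.2861]
Step 4: x=[3.2852 9.3289 10.2404 14.9052] v=[1.1018 -2.6084 0.9361 -0.3656]
Step 5: x=[3.4158 9.0167 10.3528 14.8620] v=[1.3062 -3.1216 1.1238 -0.4321]
Step 6: x=[3.5624 8.6619 10.4811 14.8137] v=[1.4663 -3.5481 1.2825 -0.4830]
Step 7: x=[3.7200 8.2743 10.6219 14.7621] v=[1.5763 -3.8761 1.4082 -0.5163]

Answer: 3.7200 8.2743 10.6219 14.7621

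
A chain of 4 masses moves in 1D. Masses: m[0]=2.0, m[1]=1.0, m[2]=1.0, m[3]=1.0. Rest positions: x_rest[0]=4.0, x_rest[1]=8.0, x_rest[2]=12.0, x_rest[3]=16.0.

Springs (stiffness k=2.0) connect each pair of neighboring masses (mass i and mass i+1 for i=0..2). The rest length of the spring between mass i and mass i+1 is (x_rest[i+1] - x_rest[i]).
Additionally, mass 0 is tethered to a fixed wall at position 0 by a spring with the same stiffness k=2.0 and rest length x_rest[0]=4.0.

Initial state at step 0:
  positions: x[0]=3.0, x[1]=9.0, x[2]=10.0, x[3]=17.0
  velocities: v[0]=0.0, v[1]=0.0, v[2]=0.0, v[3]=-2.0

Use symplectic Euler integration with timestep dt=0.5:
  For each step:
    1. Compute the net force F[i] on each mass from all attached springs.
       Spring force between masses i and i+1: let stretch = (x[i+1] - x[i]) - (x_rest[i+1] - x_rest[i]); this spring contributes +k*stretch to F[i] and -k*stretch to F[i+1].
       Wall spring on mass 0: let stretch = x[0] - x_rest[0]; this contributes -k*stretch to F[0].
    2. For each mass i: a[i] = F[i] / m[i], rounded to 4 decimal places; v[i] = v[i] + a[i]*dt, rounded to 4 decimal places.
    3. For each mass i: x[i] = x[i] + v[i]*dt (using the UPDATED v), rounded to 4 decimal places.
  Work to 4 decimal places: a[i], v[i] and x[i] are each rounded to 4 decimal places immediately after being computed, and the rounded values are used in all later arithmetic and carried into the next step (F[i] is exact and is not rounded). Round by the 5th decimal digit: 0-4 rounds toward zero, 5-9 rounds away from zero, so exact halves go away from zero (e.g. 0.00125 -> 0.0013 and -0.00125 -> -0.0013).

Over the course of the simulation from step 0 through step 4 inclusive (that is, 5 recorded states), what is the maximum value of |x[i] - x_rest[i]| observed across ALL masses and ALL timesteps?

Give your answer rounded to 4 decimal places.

Step 0: x=[3.0000 9.0000 10.0000 17.0000] v=[0.0000 0.0000 0.0000 -2.0000]
Step 1: x=[3.7500 6.5000 13.0000 14.5000] v=[1.5000 -5.0000 6.0000 -5.0000]
Step 2: x=[4.2500 5.8750 13.5000 13.2500] v=[1.0000 -1.2500 1.0000 -2.5000]
Step 3: x=[4.0938 8.2500 10.0625 14.1250] v=[-0.3125 4.7500 -6.8750 1.7500]
Step 4: x=[3.9532 9.4532 7.7500 14.9688] v=[-0.2813 2.4063 -4.6250 1.6875]
Max displacement = 4.2500

Answer: 4.2500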